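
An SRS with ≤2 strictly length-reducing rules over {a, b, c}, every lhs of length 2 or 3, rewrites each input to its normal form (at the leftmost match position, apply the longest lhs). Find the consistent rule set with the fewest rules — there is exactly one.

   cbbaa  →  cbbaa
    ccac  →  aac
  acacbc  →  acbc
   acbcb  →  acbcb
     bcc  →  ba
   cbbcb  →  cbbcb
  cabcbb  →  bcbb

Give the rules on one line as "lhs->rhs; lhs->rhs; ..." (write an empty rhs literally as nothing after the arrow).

  | cbbaa
  | ccac => aac
  | acacbc => acbc
  | acbcb

ca->; cc->a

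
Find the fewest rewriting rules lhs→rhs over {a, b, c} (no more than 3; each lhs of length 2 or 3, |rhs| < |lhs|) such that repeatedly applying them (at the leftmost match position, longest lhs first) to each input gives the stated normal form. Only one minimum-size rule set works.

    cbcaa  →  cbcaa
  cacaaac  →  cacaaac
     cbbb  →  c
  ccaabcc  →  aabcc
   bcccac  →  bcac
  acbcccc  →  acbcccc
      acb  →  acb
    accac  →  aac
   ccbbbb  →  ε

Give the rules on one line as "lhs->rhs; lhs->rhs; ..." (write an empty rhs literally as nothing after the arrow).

  | cbcaa
  | cacaaac
  | cbbb => c
  | ccaabcc => aabcc

bbb->; cca->a; ccb->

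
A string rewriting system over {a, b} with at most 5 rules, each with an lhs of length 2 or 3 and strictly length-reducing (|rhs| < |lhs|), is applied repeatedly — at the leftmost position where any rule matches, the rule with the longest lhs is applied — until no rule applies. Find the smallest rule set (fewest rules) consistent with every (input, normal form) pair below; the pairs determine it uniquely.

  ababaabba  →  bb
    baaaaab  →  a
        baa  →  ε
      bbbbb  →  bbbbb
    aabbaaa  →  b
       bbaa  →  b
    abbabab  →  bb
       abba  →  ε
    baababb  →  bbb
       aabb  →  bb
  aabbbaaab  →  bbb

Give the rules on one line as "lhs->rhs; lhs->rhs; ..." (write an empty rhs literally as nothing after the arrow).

  | ababaabba => aabaabba => baabba => bba => bb
  | baaaaab => aaab => ab => a
  | baa => ε
  | bbbbb

aa->; ab->a; ba->b; baa->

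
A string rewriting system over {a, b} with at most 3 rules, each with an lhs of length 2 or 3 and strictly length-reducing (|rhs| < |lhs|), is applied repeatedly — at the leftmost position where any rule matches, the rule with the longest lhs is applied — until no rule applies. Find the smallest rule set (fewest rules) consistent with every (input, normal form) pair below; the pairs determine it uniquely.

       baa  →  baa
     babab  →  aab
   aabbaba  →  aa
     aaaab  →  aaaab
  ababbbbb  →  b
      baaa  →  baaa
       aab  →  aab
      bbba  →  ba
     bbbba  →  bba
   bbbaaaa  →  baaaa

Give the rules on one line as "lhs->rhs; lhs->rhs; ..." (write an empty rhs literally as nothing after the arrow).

aba->; bab->a; bbb->b

  | baa
  | babab => aab
  | aabbaba => aabaa => aa
  | aaaab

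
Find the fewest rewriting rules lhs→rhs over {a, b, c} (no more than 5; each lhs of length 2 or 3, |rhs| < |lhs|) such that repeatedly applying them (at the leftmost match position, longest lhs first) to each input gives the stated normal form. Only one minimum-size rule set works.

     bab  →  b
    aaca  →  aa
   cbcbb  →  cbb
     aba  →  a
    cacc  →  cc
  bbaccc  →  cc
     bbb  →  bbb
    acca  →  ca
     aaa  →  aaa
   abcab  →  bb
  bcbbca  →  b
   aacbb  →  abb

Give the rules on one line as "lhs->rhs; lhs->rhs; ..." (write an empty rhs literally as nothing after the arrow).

ac->; ba->; bc->; bca->cb

  | bab => b
  | aaca => aa
  | cbcbb => cbb
  | aba => a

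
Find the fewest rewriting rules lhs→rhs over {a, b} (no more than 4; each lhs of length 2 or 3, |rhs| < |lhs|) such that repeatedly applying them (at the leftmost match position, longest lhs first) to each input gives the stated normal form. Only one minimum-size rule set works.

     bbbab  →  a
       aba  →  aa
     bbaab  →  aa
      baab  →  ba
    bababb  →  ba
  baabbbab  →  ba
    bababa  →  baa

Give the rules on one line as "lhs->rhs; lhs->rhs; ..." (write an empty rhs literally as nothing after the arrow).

  | bbbab => abab => aab => a
  | aba => aa
  | bbaab => aaab => aa
  | baab => ba

aab->a; ab->a; bb->a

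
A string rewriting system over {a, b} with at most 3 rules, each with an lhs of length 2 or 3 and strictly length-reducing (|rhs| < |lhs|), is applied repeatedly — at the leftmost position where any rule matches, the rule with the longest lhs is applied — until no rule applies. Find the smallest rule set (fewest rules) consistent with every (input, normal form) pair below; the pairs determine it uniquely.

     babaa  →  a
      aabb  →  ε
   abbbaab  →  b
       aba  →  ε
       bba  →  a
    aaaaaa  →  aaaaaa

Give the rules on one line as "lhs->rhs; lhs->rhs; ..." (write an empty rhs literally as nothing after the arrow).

ab->b; ba->; bb->

  | babaa => baa => a
  | aabb => abb => bb => ε
  | abbbaab => bbbaab => baab => ab => b
  | aba => ba => ε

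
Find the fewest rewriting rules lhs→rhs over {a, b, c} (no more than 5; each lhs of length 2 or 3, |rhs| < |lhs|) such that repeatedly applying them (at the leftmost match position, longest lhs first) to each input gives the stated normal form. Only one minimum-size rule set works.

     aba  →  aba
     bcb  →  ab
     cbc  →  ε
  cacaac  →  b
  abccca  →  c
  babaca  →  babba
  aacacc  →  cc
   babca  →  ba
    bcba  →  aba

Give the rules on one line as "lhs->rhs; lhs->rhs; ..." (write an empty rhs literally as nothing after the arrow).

  | aba
  | bcb => ab
  | cbc => ca => ε
  | cacaac => caac => ac => b

aa->; ac->b; bc->a; ca->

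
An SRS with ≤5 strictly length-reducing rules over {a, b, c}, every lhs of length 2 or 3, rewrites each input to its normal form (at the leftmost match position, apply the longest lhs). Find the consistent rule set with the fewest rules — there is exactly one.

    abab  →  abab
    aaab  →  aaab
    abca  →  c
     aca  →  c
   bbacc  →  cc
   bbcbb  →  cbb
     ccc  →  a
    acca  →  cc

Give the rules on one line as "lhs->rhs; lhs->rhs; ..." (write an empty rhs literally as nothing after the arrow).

  | abab
  | aaab
  | abca => aca => ca => c
  | aca => ca => c

ac->c; bc->c; ca->c; ccc->a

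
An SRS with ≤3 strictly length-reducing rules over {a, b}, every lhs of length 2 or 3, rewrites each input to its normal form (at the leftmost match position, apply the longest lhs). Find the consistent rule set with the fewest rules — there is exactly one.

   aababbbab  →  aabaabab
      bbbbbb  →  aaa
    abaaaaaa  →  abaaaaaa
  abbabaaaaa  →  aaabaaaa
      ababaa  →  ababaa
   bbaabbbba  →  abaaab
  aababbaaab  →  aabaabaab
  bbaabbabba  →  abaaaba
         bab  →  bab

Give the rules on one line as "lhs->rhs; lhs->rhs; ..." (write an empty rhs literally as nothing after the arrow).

bb->a; bba->ab

  | aababbbab => aabaabab
  | bbbbbb => abbbb => aabb => aaa
  | abaaaaaa
  | abbabaaaaa => aabbaaaaa => aaabaaaa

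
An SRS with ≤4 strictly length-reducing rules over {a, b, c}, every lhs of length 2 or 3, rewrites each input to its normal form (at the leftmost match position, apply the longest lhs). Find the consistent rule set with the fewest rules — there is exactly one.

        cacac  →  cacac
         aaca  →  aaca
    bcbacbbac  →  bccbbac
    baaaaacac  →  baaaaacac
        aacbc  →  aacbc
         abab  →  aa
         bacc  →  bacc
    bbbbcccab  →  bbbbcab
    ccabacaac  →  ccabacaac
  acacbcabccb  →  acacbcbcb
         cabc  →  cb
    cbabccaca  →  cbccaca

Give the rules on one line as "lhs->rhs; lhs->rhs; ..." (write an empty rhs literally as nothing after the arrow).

abc->b; bab->a; cba->c; ccc->c

  | cacac
  | aaca
  | bcbacbbac => bccbbac
  | baaaaacac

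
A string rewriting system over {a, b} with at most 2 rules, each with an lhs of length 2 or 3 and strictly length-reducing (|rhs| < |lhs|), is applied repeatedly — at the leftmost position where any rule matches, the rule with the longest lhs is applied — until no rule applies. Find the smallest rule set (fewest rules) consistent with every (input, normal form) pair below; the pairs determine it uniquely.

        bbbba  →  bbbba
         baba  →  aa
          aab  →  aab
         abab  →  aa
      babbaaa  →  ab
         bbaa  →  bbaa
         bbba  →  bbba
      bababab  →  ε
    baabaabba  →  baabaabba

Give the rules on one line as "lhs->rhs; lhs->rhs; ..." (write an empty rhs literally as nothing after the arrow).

aaa->; bab->a

  | bbbba
  | baba => aa
  | aab
  | abab => aa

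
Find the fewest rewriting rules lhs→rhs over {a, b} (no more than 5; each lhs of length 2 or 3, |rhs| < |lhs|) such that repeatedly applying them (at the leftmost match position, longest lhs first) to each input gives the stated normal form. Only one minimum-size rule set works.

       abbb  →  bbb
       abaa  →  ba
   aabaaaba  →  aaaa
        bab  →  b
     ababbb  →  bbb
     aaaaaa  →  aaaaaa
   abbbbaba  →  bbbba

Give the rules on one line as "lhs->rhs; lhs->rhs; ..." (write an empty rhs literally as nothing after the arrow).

aab->a; ab->b; baa->ba; bab->b

  | abbb => bbb
  | abaa => baa => ba
  | aabaaaba => aaaaba => aaaa
  | bab => b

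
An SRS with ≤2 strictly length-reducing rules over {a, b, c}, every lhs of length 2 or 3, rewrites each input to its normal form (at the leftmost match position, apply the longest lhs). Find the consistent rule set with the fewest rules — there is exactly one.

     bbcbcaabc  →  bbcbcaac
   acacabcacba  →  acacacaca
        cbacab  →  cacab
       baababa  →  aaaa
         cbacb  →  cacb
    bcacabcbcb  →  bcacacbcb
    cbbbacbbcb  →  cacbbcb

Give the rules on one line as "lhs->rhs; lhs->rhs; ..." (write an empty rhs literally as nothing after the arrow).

abc->ac; ba->a

  | bbcbcaabc => bbcbcaac
  | acacabcacba => acacacacba => acacacaca
  | cbacab => cacab
  | baababa => aababa => aaaba => aaaa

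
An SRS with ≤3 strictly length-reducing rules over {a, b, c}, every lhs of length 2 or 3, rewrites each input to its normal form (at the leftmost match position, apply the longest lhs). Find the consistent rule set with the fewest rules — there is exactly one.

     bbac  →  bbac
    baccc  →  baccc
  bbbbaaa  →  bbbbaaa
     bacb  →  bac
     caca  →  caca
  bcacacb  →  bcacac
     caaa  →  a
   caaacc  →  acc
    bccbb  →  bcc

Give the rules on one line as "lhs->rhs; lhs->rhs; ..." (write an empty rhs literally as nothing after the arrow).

caa->; cb->c

  | bbac
  | baccc
  | bbbbaaa
  | bacb => bac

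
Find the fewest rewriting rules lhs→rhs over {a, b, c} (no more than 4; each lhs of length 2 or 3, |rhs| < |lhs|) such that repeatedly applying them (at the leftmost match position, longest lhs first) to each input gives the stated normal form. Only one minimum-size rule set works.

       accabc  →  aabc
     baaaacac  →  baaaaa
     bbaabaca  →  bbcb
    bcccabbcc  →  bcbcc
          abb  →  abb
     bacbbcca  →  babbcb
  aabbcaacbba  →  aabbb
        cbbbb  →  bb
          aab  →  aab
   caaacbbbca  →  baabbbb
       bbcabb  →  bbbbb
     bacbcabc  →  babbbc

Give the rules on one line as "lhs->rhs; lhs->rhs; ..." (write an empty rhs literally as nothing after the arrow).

  | accabc => acabc => aabc
  | baaaacac => baaaaac => baaaaa
  | bbaabaca => bcabaca => bbbaca => bbcca => bbcb
  | bcccabbcc => bccbbbcc => bcbcc

ac->a; bba->bc; ca->b; cbb->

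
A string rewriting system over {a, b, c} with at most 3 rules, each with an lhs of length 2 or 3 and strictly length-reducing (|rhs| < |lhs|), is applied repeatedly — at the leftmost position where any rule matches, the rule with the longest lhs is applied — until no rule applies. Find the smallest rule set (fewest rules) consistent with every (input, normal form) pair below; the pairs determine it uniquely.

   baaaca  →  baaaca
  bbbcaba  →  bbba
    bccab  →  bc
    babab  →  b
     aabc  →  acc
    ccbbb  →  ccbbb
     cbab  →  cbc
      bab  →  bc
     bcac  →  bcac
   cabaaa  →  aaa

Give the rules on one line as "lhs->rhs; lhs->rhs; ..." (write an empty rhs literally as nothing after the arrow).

ab->c; cab->

  | baaaca
  | bbbcaba => bbba
  | bccab => bc
  | babab => bcab => b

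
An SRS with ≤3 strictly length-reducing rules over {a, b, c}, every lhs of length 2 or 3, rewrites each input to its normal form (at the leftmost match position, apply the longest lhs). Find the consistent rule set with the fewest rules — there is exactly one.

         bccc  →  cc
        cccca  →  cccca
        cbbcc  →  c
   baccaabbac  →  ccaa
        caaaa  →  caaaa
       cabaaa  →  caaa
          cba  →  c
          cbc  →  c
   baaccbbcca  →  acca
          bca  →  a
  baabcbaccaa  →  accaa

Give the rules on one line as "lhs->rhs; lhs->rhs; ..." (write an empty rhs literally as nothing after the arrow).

ba->; bc->

  | bccc => cc
  | cccca
  | cbbcc => cbc => c
  | baccaabbac => ccaabbac => ccaabc => ccaa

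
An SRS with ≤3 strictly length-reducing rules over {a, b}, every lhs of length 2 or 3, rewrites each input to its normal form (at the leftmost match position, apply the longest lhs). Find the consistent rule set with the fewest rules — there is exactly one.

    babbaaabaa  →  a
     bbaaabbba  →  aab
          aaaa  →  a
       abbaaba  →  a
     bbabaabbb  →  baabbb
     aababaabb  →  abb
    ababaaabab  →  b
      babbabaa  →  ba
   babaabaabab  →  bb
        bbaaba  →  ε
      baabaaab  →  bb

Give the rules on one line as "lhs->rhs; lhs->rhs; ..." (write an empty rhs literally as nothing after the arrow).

  | babbaaabaa => baaabaa => bbaa => a
  | bbaaabbba => aabbba => aab
  | aaaa => a
  | abbaaba => aaba => a

aaa->; aba->; bba->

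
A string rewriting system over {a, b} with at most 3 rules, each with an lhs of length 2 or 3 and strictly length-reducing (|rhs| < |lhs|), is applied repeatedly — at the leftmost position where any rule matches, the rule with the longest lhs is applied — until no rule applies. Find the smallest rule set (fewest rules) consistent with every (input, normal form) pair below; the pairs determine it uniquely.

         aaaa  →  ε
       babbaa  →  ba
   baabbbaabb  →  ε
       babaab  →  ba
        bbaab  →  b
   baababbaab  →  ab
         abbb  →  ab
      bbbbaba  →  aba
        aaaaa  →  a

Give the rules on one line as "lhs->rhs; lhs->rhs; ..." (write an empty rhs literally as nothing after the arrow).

  | aaaa => aa => ε
  | babbaa => baaa => ba
  | baabbbaabb => bbbbaabb => bbaabb => aabb => bb => ε
  | babaab => babb => ba

aa->; bb->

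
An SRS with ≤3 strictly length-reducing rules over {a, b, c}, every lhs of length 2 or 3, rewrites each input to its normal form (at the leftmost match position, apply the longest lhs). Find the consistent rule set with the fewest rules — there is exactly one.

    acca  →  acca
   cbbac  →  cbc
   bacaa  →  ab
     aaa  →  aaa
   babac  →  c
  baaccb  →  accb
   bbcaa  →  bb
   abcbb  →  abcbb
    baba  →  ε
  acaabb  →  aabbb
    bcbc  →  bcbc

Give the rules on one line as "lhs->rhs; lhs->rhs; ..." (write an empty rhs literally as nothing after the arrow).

  | acca
  | cbbac => cbc
  | bacaa => caa => ab
  | aaa

ba->; caa->ab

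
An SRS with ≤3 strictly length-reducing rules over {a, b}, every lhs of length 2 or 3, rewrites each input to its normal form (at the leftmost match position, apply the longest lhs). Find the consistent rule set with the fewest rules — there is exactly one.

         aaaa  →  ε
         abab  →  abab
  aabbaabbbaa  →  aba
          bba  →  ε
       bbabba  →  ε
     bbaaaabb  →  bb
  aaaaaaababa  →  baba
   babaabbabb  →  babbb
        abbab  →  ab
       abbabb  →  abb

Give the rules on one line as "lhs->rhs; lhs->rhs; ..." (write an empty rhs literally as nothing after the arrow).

  | aaaa => aaa => aa => ε
  | abab
  | aabbaabbbaa => bbaabbbaa => abbbaa => aba
  | bba => ε

aa->; aaa->aa; bba->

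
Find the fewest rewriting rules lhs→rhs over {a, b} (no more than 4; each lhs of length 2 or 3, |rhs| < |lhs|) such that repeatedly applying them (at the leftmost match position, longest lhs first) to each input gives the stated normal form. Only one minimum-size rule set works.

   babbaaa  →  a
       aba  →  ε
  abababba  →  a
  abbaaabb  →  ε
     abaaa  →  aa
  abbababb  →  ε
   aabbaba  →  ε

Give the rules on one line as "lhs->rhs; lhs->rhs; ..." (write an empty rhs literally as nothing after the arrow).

  | babbaaa => bbaaa => aaa => a
  | aba => ba => ε
  | abababba => bababba => babba => bba => a
  | abbaaabb => bbaaabb => aaabb => abb => bb => ε

aaa->a; ab->b; ba->; bb->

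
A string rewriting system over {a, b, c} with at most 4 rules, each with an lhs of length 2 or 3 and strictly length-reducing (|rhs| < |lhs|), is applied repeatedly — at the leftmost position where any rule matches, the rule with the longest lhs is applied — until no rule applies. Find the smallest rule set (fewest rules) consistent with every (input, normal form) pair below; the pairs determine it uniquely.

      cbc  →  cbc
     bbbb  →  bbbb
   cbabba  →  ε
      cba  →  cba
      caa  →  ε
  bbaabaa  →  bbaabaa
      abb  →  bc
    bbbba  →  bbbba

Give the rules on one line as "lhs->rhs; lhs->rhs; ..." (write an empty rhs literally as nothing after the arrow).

abb->bc; bbc->a; caa->

  | cbc
  | bbbb
  | cbabba => cbbca => caa => ε
  | cba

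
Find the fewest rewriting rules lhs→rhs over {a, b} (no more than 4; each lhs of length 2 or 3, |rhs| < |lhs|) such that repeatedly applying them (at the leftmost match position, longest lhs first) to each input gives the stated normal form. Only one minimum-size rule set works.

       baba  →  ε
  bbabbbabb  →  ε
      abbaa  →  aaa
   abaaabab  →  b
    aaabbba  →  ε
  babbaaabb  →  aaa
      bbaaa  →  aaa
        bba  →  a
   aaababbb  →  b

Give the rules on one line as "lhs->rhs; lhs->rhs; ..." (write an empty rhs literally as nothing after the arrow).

aba->ba; ba->; bb->

  | baba => ba => ε
  | bbabbbabb => abbbabb => ababb => babb => bb => ε
  | abbaa => aaa
  | abaaabab => baaabab => aabab => abab => bab => b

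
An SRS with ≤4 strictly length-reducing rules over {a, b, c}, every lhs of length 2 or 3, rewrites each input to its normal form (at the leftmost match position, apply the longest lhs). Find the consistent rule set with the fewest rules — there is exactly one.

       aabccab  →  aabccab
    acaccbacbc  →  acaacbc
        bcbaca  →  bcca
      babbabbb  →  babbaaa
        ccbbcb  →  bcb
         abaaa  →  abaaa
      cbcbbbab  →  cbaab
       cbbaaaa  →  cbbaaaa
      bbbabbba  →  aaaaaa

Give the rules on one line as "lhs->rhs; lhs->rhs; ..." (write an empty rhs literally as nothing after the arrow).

  | aabccab
  | acaccbacbc => acaacbc
  | bcbaca => bcca
  | babbabbb => babbaaa

bac->c; bbb->aa; bca->b; ccb->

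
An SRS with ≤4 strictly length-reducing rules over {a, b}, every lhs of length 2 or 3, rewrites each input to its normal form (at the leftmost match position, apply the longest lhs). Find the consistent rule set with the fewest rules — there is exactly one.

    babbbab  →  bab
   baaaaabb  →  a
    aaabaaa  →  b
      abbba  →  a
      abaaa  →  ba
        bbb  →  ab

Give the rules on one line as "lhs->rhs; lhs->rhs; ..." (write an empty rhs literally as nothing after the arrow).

aa->b; aab->; bb->a

  | babbbab => baabab => bab
  | baaaaabb => bbaaabb => aaaabb => baabb => bb => a
  | aaabaaa => babaaa => babba => baaa => bba => aa => b
  | abbba => aaba => a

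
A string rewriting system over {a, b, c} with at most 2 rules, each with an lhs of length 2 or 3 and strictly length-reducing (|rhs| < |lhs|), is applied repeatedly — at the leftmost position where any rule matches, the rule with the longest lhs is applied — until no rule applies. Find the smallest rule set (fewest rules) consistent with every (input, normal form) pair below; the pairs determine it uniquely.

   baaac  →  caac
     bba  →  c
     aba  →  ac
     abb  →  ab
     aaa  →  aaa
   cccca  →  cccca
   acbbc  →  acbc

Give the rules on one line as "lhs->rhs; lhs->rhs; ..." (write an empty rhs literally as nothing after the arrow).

ba->c; bb->b

  | baaac => caac
  | bba => ba => c
  | aba => ac
  | abb => ab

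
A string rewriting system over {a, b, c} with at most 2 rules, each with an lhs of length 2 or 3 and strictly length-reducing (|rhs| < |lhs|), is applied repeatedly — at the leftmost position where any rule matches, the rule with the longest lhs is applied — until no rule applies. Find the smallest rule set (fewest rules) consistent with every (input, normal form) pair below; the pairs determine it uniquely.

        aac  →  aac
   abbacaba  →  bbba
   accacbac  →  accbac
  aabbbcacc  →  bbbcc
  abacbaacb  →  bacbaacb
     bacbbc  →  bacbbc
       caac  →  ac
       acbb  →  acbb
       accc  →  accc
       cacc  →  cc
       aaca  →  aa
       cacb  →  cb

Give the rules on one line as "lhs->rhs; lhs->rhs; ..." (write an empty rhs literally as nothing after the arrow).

  | aac
  | abbacaba => bbacaba => bbaba => bbba
  | accacbac => accbac
  | aabbbcacc => abbbcacc => bbbcacc => bbbcc

ab->b; ca->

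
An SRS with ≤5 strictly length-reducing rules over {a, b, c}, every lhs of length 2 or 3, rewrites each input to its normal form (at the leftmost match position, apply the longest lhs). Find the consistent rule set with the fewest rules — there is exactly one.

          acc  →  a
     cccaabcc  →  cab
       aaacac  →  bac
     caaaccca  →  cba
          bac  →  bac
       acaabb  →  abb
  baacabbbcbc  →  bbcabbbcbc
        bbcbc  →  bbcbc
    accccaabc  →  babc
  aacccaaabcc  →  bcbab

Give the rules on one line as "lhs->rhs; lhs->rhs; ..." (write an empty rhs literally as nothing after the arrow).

aa->b; aab->ab; aca->a; cc->

  | acc => a
  | cccaabcc => caabcc => cabcc => cab
  | aaacac => bacac => bac
  | caaaccca => cbaccca => cbaca => cba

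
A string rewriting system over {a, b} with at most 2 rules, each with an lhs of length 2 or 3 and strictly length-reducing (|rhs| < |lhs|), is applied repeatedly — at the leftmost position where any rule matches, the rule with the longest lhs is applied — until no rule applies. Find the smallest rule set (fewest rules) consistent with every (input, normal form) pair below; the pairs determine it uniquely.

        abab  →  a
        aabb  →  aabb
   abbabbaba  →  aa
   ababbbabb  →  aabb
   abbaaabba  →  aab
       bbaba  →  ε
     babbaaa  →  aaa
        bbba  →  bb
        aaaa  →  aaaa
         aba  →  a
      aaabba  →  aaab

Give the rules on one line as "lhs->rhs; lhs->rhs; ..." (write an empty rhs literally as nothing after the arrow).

ba->; bab->ba

  | abab => aba => a
  | aabb
  | abbabbaba => abbababa => abbaaba => ababa => abaa => aa
  | ababbbabb => ababbabb => abababb => abaabb => aabb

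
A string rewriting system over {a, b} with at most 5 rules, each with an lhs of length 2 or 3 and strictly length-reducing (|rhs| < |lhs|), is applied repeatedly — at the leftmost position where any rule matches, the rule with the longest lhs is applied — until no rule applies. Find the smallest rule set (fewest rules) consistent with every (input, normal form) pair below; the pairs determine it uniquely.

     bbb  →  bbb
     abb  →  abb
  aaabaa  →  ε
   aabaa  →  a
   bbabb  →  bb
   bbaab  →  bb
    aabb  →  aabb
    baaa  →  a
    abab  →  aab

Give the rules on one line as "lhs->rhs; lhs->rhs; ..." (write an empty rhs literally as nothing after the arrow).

  | bbb
  | abb
  | aaabaa => baa => ε
  | aabaa => aaaa => a

aaa->; aba->aa; baa->; bab->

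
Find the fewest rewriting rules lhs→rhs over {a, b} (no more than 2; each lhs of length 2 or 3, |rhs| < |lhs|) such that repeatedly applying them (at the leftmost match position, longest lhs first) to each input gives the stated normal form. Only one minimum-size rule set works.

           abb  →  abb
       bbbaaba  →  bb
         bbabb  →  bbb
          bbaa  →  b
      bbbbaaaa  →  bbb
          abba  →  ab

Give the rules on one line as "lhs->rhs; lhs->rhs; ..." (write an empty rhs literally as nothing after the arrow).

ba->; baa->ba

  | abb
  | bbbaaba => bbbaba => bbba => bb
  | bbabb => bbb
  | bbaa => bba => b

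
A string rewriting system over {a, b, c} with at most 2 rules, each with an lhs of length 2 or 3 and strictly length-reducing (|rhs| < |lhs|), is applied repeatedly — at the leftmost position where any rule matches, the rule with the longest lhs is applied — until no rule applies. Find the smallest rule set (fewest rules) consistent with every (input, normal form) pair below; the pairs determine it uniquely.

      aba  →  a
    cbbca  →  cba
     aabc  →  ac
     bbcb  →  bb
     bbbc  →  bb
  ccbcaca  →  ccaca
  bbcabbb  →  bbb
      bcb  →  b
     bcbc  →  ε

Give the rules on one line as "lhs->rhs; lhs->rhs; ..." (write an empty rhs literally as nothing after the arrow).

  | aba => a
  | cbbca => cba
  | aabc => ac
  | bbcb => bb

ab->; bc->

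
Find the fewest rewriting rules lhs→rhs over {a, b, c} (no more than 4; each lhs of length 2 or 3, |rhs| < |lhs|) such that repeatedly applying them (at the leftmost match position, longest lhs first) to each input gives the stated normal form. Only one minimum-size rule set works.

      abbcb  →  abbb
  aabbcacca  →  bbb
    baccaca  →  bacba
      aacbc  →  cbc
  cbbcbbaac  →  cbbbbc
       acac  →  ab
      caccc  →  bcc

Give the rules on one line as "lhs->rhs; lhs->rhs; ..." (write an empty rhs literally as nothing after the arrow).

aa->; bcb->bb; ca->; cac->b

  | abbcb => abbb
  | aabbcacca => bbcacca => bbbca => bbb
  | baccaca => bacba
  | aacbc => cbc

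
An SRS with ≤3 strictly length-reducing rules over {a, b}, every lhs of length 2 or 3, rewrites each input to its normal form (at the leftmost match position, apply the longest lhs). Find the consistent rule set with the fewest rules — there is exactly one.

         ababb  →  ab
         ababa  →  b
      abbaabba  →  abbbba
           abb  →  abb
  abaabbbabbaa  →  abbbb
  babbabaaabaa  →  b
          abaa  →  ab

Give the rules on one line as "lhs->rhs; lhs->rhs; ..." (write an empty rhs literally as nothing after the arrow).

aa->b; baa->b; bab->

  | ababb => ab
  | ababa => aa => b
  | abbaabba => abbbba
  | abb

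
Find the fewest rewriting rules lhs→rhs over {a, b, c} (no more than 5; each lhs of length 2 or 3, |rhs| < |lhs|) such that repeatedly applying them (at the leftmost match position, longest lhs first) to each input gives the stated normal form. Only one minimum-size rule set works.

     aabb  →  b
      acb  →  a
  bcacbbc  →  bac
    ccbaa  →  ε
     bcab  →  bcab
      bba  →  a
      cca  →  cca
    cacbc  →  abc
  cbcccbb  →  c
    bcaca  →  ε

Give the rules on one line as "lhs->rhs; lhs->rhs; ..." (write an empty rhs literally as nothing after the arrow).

  | aabb => bbb => b
  | acb => a
  | bcacbbc => babbc => bac
  | ccbaa => caa => cb => ε

aa->b; bb->; cac->a; cb->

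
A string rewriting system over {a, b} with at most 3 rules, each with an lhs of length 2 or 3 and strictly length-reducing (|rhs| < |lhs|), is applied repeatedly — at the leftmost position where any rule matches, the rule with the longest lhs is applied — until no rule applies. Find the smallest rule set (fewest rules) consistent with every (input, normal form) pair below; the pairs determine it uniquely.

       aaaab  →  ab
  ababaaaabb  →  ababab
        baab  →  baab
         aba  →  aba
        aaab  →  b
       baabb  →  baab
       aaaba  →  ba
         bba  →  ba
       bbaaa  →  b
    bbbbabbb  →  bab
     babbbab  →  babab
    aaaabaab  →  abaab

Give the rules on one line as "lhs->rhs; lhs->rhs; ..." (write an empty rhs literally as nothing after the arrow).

  | aaaab => ab
  | ababaaaabb => abababb => ababab
  | baab
  | aba

aaa->; bb->b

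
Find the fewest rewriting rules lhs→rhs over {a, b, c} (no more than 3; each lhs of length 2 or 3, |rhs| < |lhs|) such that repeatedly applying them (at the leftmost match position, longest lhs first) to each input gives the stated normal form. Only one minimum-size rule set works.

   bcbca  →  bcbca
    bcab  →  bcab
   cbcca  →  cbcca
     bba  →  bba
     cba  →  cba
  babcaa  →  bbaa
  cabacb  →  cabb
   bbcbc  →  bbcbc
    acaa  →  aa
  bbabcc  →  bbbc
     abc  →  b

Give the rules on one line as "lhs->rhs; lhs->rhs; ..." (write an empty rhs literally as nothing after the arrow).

abc->b; ac->

  | bcbca
  | bcab
  | cbcca
  | bba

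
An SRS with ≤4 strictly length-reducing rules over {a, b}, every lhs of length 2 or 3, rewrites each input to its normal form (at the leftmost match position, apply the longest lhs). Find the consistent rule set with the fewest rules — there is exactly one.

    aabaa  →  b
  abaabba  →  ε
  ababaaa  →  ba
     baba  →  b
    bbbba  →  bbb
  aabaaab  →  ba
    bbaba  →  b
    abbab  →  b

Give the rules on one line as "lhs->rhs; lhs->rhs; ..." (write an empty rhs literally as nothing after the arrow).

aa->; ab->a; bba->b

  | aabaa => baa => b
  | abaabba => aaabba => abba => aba => aa => ε
  | ababaaa => aabaaa => baaa => ba
  | baba => baa => b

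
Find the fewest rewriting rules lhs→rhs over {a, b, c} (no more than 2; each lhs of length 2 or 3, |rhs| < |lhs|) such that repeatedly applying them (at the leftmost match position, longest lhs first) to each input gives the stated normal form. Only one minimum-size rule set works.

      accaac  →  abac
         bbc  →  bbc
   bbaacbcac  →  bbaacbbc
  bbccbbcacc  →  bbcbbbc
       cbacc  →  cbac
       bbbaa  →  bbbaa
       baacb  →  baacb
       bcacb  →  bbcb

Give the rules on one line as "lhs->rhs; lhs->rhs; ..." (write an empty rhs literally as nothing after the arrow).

  | accaac => acaac => abac
  | bbc
  | bbaacbcac => bbaacbbc
  | bbccbbcacc => bbcbbcacc => bbcbbbcc => bbcbbbc

ca->b; cc->c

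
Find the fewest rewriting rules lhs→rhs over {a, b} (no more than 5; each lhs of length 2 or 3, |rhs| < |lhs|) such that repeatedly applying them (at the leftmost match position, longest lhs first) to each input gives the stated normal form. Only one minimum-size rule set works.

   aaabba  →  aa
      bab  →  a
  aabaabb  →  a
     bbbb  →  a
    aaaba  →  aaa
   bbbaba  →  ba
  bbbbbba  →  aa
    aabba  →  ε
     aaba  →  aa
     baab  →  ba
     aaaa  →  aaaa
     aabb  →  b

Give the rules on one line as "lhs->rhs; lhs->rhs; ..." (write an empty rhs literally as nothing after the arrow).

aab->a; ab->b; aba->; bb->a

  | aaabba => aaba => aa
  | bab => bb => a
  | aabaabb => aaabb => aab => a
  | bbbb => abb => bb => a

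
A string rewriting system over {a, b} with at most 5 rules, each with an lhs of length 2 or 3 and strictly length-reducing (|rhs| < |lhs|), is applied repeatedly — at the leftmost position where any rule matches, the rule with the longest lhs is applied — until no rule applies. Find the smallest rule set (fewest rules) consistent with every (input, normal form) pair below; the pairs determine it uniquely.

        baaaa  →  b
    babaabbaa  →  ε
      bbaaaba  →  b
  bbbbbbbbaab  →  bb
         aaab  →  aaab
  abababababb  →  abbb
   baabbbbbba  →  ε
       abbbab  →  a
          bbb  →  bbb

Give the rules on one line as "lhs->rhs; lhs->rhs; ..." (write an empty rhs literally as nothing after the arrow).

ba->; baa->b; bab->ba; bba->ba

  | baaaa => baa => b
  | babaabbaa => baaabbaa => babbaa => babaa => baaa => ba => ε
  | bbaaaba => baaaba => baba => baa => b
  | bbbbbbbbaab => bbbbbbbaab => bbbbbbaab => bbbbbaab => bbbbaab => bbbaab => bbaab => baab => bb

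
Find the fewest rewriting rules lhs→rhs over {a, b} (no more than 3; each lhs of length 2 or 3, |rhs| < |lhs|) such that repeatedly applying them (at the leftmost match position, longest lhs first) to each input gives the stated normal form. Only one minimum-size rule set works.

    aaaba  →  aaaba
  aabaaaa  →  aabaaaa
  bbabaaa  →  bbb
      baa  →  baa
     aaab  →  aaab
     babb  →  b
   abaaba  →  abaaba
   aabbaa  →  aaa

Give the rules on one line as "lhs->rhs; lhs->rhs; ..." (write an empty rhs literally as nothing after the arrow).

  | aaaba
  | aabaaaa
  | bbabaaa => bbbaaa => bbbaa => bbba => bbb
  | baa

abb->; bba->bb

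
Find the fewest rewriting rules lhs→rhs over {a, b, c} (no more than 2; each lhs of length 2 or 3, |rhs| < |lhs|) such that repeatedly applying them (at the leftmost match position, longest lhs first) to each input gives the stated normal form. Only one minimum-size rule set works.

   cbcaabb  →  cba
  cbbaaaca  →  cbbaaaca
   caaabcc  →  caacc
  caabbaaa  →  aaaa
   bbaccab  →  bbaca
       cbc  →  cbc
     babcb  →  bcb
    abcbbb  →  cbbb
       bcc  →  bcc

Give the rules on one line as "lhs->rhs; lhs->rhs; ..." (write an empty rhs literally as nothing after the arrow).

ab->; cab->a

  | cbcaabb => cbcab => cba
  | cbbaaaca
  | caaabcc => caacc
  | caabbaaa => cabaaa => aaaa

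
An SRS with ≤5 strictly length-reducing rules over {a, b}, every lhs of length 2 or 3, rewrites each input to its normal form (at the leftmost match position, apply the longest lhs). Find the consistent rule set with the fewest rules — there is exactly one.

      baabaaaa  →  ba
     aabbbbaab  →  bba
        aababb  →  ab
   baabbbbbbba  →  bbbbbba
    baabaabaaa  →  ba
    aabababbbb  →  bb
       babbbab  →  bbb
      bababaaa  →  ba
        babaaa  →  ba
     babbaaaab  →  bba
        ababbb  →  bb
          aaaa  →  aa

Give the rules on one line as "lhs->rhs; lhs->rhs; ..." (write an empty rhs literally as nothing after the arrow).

aaa->a; aab->a; abb->b; bab->b

  | baabaaaa => baaaaa => baaa => ba
  | aabbbbaab => abbbaab => bbaab => bba
  | aababb => aabb => ab
  | baabbbbbbba => babbbbbba => bbbbbba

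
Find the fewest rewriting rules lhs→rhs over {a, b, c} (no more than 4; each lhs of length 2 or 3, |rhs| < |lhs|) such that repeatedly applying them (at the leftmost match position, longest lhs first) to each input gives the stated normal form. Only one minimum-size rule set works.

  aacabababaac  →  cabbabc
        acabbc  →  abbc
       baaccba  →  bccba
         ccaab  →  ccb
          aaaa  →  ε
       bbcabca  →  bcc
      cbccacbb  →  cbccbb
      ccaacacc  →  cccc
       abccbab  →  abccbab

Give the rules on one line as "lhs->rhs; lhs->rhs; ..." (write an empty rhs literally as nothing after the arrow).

aa->; aba->ab; ac->; bca->c

  | aacabababaac => cabababaac => cabbabaac => cabbabac => cabbabc
  | acabbc => abbc
  | baaccba => bccba
  | ccaab => ccb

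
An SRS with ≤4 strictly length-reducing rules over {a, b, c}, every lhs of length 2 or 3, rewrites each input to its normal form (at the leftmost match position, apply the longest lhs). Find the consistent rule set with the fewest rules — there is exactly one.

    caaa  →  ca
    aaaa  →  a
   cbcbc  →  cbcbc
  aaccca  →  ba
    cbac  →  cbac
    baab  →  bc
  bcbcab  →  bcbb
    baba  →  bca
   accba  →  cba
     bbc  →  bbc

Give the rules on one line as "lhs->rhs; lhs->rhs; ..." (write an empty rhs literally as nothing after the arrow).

  | caaa => caa => ca
  | aaaa => aaa => aa => a
  | cbcbc
  | aaccca => accca => abca => cca => ba

aa->a; ab->c; cc->b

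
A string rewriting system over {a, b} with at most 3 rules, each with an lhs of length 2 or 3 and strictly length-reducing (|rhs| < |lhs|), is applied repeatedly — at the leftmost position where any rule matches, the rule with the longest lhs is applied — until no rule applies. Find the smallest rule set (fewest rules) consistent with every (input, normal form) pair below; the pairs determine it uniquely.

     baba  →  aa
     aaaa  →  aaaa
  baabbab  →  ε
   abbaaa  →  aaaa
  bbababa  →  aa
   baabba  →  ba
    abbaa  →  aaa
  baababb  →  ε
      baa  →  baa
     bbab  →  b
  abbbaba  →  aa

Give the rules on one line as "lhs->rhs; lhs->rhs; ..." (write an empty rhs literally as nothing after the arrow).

ab->b; bb->; bba->aa

  | baba => bba => aa
  | aaaa
  | baabbab => babbab => bbbab => bab => bb => ε
  | abbaaa => bbaaa => aaaa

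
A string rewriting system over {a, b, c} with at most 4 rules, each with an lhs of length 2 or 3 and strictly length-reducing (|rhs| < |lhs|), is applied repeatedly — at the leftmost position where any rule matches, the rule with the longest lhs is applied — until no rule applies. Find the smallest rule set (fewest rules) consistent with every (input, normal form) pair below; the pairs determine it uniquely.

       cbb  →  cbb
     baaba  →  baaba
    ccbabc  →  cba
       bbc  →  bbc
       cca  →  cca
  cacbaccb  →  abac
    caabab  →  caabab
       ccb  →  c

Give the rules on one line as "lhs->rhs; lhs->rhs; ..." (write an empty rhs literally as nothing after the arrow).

abc->ba; cac->a; ccb->c

  | cbb
  | baaba
  | ccbabc => cabc => cba
  | bbc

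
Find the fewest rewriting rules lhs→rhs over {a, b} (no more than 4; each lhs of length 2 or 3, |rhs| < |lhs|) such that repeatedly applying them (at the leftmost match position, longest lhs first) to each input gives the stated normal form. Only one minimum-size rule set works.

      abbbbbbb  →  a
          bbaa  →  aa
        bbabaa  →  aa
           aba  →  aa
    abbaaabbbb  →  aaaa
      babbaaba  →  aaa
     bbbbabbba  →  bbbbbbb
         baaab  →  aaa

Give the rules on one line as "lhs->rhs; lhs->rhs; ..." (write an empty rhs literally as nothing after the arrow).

ab->a; ba->b; baa->aa

  | abbbbbbb => abbbbbb => abbbbb => abbbb => abbb => abb => ab => a
  | bbaa => baa => aa
  | bbabaa => bbbaa => bbaa => baa => aa
  | aba => aa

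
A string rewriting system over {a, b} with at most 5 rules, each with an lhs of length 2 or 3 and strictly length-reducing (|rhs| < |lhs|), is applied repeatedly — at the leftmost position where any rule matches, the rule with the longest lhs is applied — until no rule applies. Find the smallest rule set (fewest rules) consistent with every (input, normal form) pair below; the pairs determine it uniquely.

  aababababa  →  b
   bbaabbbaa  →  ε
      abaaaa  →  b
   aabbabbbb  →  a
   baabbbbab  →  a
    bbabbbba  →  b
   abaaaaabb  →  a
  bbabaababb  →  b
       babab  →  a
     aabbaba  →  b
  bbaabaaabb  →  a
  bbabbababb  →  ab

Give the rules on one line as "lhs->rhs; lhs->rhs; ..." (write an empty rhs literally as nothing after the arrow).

  | aababababa => bbabababa => aabababa => bbababa => aababa => bbaba => aaba => bba => aa => b
  | bbaabbbaa => aaabbbaa => bbbaa => abaa => aaa => ε
  | abaaaa => aaaaa => aa => b
  | aabbabbbb => bbbabbbb => ababbbb => aabbbb => bbbbb => abbb => aab => bb => a

aa->b; aaa->; ba->a; bb->a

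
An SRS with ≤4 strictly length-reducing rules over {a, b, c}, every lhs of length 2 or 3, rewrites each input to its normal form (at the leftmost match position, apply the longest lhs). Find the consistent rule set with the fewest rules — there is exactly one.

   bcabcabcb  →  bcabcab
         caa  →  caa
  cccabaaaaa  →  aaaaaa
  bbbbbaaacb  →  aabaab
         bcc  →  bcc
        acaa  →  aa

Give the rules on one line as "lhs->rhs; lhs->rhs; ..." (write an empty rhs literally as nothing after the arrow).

ac->; bb->a; cb->; cca->bb

  | bcabcabcb => bcabcab
  | caa
  | cccabaaaaa => cbbbaaaaa => bbaaaaa => aaaaaa
  | bbbbbaaacb => abbbaaacb => aabaaacb => aabaab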